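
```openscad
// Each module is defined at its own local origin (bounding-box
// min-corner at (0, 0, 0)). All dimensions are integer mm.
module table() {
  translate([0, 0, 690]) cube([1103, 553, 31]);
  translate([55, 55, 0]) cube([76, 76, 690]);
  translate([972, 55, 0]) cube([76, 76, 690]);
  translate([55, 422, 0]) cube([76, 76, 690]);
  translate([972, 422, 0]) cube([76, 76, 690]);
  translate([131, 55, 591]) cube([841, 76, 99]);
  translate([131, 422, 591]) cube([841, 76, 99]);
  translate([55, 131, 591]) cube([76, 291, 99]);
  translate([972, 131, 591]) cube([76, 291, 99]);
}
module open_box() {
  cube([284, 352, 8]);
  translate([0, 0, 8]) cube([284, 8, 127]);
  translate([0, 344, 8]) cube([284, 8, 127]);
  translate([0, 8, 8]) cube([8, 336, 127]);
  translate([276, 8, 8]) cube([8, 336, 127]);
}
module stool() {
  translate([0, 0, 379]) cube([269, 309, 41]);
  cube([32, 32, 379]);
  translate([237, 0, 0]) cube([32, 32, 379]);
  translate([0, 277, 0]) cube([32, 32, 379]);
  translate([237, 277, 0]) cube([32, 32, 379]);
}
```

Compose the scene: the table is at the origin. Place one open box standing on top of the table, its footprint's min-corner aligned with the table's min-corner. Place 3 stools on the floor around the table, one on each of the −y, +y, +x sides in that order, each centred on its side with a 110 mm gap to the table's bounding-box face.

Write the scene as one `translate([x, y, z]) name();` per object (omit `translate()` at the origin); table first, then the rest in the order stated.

table();
translate([0, 0, 721]) open_box();
translate([417, -419, 0]) stool();
translate([417, 663, 0]) stool();
translate([1213, 122, 0]) stool();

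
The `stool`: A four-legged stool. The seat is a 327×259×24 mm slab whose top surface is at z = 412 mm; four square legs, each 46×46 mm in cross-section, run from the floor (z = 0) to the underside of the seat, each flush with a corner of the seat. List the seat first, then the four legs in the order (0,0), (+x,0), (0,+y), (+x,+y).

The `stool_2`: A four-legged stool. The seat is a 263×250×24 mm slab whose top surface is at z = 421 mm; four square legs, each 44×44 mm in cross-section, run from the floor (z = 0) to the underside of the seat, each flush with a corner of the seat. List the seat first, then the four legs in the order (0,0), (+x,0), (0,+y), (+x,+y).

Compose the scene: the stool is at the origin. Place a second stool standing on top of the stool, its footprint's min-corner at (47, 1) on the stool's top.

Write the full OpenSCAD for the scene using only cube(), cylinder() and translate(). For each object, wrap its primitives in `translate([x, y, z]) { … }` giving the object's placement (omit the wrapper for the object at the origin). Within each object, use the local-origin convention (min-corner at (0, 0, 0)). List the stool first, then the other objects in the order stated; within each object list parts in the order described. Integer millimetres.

translate([0, 0, 388]) cube([327, 259, 24]);
cube([46, 46, 388]);
translate([281, 0, 0]) cube([46, 46, 388]);
translate([0, 213, 0]) cube([46, 46, 388]);
translate([281, 213, 0]) cube([46, 46, 388]);
translate([47, 1, 412]) {
  translate([0, 0, 397]) cube([263, 250, 24]);
  cube([44, 44, 397]);
  translate([219, 0, 0]) cube([44, 44, 397]);
  translate([0, 206, 0]) cube([44, 44, 397]);
  translate([219, 206, 0]) cube([44, 44, 397]);
}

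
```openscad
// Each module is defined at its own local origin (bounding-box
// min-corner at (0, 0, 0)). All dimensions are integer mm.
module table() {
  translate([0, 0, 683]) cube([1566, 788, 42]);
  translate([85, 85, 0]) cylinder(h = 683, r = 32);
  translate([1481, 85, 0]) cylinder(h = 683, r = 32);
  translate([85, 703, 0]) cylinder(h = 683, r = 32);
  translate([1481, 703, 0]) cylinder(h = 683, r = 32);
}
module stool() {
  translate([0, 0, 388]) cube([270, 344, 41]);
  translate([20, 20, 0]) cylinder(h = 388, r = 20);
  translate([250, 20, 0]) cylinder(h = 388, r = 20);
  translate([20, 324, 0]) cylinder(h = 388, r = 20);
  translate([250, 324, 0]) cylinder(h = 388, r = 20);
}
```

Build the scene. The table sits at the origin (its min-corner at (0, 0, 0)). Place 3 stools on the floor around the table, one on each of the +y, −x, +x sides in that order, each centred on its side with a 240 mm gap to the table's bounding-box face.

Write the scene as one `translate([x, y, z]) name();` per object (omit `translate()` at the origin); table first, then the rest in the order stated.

table();
translate([648, 1028, 0]) stool();
translate([-510, 222, 0]) stool();
translate([1806, 222, 0]) stool();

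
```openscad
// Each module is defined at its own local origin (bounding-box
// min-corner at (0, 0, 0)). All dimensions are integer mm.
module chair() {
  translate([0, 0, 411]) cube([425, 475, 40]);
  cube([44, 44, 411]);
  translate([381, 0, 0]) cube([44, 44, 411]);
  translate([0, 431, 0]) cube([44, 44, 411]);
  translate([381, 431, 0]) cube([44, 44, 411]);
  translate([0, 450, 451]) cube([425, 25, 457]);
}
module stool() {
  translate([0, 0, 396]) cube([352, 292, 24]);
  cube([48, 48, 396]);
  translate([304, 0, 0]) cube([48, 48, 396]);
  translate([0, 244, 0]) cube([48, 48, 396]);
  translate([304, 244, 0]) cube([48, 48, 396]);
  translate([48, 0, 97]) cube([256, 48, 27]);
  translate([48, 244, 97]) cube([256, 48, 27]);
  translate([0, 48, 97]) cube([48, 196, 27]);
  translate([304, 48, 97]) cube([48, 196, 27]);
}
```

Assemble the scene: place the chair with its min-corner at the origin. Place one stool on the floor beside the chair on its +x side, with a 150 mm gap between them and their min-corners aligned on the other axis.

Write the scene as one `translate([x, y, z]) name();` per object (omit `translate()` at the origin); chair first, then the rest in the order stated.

chair();
translate([575, 0, 0]) stool();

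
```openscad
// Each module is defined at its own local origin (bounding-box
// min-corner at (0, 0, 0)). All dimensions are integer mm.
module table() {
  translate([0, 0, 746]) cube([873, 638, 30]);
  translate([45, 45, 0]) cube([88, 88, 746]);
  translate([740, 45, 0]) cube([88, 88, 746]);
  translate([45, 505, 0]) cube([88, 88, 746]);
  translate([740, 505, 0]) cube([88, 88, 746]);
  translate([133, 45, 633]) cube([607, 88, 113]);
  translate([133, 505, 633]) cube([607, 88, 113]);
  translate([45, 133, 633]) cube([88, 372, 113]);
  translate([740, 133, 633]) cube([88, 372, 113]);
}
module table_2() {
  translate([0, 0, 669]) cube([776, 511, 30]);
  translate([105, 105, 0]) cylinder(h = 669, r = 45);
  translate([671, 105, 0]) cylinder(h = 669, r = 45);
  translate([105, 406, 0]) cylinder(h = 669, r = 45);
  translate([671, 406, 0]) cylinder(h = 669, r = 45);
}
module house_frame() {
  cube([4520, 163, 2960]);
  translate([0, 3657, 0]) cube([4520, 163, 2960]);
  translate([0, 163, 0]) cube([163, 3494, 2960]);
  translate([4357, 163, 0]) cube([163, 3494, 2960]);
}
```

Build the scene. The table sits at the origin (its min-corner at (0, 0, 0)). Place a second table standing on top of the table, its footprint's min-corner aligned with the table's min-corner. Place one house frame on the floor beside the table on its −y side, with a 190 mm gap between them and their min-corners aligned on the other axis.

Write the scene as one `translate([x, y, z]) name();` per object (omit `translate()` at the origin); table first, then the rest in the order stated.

table();
translate([0, 0, 776]) table_2();
translate([0, -4010, 0]) house_frame();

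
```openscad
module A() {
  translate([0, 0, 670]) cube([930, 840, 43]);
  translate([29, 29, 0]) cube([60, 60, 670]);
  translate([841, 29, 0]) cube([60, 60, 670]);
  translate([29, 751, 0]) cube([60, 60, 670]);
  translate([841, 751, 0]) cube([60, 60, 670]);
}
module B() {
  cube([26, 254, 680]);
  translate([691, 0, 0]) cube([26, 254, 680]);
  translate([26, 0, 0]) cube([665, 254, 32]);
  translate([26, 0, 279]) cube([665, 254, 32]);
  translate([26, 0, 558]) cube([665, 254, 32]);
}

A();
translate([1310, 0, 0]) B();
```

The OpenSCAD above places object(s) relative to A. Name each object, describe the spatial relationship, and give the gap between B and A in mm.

The bookshelf's nearest face is 380 mm from the table's +x face.

A is a table. B is a bookshelf. The bookshelf is on the floor beside the table on its +x side. The gap between the bookshelf and the table is 380 mm.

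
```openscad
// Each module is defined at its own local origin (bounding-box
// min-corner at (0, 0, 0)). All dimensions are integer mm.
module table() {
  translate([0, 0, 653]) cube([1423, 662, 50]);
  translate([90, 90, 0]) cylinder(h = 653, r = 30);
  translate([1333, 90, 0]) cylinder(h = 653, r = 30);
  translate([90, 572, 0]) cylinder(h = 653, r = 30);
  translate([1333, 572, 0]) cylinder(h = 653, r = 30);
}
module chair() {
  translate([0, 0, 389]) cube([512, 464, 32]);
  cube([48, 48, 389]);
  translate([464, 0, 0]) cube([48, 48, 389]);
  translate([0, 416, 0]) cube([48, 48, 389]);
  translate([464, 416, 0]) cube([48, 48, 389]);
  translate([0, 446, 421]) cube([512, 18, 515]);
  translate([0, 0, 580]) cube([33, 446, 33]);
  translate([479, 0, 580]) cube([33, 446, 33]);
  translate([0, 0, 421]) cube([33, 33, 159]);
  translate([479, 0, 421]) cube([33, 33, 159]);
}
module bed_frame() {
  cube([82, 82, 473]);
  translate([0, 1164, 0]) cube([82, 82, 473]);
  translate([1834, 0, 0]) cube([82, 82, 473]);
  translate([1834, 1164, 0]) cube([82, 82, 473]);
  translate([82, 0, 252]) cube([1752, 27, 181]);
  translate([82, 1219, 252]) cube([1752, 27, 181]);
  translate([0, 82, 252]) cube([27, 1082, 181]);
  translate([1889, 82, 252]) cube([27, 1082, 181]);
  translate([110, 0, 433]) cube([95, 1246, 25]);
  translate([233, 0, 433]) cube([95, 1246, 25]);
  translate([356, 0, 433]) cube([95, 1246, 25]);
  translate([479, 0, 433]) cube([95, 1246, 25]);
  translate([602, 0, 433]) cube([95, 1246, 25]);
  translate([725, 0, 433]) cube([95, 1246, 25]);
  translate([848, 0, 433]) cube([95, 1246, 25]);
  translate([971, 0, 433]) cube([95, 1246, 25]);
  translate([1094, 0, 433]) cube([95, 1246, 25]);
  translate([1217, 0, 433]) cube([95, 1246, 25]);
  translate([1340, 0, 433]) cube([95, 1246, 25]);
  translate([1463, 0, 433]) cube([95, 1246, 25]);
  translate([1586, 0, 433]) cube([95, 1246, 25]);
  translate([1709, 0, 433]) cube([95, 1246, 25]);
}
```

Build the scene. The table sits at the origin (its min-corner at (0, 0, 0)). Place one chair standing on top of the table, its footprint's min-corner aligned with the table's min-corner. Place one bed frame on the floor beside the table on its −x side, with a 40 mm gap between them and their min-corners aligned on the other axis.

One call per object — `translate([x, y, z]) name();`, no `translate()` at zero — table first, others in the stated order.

table();
translate([0, 0, 703]) chair();
translate([-1956, 0, 0]) bed_frame();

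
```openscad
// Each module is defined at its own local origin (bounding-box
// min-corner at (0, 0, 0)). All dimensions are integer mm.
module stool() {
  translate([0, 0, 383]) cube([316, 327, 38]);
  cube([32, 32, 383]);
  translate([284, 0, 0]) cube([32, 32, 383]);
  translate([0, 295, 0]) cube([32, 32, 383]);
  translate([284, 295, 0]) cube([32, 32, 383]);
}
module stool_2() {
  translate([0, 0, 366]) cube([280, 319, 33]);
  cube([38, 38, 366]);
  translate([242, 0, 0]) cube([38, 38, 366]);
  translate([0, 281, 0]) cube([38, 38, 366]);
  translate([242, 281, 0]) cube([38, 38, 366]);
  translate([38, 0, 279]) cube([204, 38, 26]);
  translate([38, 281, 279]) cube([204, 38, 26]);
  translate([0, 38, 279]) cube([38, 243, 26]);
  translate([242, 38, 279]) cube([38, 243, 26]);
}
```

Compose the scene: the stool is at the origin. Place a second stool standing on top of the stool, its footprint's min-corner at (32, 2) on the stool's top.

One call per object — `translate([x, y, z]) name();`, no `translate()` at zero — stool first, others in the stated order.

stool();
translate([32, 2, 421]) stool_2();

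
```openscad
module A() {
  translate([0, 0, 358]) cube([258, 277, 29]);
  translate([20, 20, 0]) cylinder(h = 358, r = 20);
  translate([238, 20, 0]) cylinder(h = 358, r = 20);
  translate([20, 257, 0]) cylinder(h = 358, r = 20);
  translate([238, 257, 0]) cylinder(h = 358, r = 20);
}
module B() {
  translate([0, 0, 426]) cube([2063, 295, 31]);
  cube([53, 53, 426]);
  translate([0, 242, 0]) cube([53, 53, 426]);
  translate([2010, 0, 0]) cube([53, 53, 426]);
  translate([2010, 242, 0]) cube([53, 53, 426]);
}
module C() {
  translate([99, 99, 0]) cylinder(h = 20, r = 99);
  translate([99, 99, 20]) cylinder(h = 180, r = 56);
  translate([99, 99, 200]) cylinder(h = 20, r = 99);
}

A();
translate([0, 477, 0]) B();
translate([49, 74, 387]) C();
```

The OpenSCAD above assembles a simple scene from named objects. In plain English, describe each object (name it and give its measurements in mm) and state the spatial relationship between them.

A is a four-legged stool. The seat is 258×277 mm, 29 mm thick, top at z = 387 mm. It stands on four round legs, each 40 mm in diameter, from z = 0 to the seat underside, each leg's axis is inset half a diameter from the nearest pair of seat edges (so the leg's bounding box is flush with the corner).

B is a long wooden bench with a 2063 mm (x) × 295 mm (y) seat, 31 mm thick, its top surface 457 mm above the floor. Four 53 mm square legs at the seat corners, flush with the edges, run from z = 0 to the seat underside.

C is a spool: two coaxial disc flanges of radius 99 mm and thickness 20 mm, joined by a core cylinder of radius 56 mm and height 180 mm. The lower flange rests on z = 0 and the three cylinders share a vertical axis.

The bench is on the floor beside the stool on its +y side. The spool is on top of the stool.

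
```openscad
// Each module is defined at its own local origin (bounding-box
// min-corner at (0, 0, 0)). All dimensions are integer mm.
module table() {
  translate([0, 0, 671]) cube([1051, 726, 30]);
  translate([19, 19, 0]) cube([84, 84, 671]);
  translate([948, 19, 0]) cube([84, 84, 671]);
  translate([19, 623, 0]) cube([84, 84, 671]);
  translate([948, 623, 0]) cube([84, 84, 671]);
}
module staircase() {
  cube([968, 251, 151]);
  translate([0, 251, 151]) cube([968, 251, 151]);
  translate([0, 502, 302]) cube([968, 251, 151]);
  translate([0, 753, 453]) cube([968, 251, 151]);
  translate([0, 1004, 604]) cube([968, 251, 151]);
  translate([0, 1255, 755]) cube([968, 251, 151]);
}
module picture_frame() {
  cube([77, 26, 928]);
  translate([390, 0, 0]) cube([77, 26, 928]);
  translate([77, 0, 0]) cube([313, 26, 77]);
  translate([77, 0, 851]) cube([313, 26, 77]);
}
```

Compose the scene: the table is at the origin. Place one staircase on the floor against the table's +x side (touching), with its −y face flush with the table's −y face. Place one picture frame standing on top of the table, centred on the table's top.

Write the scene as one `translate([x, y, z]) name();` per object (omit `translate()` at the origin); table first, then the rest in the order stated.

table();
translate([1051, 0, 0]) staircase();
translate([292, 350, 701]) picture_frame();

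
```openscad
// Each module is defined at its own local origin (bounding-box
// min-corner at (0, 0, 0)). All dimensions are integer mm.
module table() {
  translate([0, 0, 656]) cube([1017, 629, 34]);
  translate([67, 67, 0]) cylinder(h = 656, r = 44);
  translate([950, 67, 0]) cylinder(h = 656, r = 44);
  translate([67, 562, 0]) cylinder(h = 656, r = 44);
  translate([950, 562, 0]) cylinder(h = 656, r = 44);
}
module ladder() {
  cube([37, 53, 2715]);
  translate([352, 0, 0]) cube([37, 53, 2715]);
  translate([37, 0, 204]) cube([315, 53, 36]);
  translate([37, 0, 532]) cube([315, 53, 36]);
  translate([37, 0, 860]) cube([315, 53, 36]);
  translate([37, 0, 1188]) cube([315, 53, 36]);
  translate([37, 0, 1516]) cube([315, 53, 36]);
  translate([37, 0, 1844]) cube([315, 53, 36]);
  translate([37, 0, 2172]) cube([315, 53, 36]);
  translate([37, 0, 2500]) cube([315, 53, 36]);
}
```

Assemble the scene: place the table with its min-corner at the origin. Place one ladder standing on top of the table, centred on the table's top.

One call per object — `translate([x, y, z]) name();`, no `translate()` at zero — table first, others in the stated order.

table();
translate([314, 288, 690]) ladder();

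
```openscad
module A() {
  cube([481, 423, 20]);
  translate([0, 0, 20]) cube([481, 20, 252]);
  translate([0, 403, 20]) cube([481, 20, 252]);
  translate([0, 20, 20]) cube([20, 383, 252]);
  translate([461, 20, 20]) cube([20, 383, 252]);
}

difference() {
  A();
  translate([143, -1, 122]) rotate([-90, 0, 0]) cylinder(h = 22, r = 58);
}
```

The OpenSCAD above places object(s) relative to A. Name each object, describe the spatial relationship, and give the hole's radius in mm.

A is an open box. The open box has a circular hole through its front wall. The hole's radius is 58 mm.

The subtracted cylinder has r = 58 mm.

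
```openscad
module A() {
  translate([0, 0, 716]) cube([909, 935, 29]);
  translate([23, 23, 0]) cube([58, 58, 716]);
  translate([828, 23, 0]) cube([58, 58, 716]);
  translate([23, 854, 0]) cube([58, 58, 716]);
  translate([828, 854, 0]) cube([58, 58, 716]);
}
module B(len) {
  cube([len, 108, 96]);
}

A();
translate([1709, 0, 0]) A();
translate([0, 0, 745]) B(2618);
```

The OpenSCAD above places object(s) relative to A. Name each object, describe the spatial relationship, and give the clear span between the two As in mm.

Second table starts at x = 1709; first ends at x = 909; clear span = 1709 − 909 = 800 mm.

A is a table. B is a beam. A beam spans the tops of two tables. The clear span between the two tables is 800 mm.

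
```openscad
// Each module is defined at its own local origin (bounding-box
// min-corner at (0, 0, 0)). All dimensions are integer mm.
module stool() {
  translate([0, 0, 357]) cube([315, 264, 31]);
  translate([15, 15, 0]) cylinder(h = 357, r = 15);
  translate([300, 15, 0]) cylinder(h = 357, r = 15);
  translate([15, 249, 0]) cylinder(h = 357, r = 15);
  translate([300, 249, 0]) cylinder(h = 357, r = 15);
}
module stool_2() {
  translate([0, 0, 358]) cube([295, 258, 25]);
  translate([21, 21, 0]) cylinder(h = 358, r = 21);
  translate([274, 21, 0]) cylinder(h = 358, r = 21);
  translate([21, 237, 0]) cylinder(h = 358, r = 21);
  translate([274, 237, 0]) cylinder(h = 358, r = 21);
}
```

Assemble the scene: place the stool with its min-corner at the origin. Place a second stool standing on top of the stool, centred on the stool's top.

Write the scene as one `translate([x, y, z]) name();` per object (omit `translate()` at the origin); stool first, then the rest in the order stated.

stool();
translate([10, 3, 388]) stool_2();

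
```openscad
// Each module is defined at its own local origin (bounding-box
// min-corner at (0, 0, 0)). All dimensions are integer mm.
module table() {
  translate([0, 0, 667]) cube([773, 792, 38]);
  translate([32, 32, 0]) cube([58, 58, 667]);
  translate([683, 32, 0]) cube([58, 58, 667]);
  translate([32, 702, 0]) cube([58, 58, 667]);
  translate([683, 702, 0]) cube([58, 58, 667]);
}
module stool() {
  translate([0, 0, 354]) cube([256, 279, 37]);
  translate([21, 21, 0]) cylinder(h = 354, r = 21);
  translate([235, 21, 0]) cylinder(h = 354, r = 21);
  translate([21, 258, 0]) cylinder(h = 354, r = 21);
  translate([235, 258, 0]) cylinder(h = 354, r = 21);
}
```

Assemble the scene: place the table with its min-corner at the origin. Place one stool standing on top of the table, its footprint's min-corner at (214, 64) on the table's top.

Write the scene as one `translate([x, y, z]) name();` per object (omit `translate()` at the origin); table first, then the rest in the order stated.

table();
translate([214, 64, 705]) stool();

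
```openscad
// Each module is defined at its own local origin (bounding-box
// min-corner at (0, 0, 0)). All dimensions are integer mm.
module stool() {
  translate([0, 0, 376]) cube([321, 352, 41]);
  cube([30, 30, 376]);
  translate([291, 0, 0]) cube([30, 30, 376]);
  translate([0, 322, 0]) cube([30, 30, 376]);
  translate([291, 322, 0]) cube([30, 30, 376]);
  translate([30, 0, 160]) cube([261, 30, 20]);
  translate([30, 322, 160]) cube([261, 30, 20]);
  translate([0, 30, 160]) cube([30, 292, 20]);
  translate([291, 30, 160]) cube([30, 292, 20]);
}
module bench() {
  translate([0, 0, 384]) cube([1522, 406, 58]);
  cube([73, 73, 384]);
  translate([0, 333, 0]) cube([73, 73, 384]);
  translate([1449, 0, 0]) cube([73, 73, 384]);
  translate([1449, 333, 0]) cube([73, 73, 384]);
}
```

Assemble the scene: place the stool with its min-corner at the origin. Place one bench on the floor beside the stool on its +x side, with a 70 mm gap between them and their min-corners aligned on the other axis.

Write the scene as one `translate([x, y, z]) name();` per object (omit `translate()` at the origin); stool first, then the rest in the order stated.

stool();
translate([391, 0, 0]) bench();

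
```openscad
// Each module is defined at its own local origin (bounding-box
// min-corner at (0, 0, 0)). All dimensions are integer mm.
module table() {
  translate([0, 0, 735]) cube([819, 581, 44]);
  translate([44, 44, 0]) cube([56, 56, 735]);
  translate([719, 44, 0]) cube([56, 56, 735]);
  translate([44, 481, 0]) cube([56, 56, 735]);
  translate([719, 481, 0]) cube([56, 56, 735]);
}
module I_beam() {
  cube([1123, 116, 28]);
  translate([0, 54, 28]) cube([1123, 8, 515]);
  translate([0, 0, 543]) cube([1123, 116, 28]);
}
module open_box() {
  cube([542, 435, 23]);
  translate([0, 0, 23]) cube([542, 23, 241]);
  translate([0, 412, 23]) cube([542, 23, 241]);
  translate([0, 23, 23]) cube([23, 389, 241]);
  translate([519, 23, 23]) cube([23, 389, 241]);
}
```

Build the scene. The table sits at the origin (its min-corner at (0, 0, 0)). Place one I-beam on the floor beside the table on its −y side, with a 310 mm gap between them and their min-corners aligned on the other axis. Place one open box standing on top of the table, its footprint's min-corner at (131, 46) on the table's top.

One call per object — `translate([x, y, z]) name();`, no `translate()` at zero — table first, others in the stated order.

table();
translate([0, -426, 0]) I_beam();
translate([131, 46, 779]) open_box();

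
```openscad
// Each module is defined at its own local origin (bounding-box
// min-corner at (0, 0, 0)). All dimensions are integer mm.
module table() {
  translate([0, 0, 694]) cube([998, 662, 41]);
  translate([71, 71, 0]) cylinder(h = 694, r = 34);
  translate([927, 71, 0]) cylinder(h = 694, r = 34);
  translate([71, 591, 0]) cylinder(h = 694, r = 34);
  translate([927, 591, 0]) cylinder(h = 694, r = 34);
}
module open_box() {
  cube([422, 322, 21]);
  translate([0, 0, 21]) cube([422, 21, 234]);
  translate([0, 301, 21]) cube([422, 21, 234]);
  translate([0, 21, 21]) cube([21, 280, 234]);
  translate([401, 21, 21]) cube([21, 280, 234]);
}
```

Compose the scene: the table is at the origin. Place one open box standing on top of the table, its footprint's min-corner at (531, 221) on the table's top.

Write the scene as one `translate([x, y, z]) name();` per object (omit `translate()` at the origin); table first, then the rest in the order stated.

table();
translate([531, 221, 735]) open_box();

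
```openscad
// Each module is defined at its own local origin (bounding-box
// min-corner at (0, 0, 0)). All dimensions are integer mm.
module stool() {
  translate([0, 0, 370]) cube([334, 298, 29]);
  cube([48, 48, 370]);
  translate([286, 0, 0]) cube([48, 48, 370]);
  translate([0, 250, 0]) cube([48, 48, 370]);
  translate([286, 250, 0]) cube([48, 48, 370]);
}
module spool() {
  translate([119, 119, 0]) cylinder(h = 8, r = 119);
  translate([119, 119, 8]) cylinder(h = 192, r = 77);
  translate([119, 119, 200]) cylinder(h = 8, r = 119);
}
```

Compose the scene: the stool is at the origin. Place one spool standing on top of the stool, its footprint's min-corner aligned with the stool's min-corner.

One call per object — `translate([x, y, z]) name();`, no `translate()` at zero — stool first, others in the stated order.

stool();
translate([0, 0, 399]) spool();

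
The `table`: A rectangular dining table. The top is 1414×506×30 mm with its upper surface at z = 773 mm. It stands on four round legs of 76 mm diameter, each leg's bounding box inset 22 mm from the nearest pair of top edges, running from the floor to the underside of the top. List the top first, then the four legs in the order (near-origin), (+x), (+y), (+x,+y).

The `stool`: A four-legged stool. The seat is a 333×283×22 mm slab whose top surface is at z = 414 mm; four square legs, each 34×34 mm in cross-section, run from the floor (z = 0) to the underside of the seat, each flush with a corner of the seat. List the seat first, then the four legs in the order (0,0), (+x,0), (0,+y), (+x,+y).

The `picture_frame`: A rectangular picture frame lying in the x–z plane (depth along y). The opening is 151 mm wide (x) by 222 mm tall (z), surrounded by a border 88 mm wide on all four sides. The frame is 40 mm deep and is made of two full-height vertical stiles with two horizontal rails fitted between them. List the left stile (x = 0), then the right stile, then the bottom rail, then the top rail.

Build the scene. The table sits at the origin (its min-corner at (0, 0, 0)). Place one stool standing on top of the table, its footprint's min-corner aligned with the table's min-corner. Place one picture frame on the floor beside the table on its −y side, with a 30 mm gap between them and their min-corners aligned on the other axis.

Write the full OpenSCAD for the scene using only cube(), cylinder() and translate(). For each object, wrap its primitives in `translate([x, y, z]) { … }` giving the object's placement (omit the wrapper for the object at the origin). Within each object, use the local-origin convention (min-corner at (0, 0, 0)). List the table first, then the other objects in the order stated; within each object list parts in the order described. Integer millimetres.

translate([0, 0, 743]) cube([1414, 506, 30]);
translate([60, 60, 0]) cylinder(h = 743, r = 38);
translate([1354, 60, 0]) cylinder(h = 743, r = 38);
translate([60, 446, 0]) cylinder(h = 743, r = 38);
translate([1354, 446, 0]) cylinder(h = 743, r = 38);
translate([0, 0, 773]) {
  translate([0, 0, 392]) cube([333, 283, 22]);
  cube([34, 34, 392]);
  translate([299, 0, 0]) cube([34, 34, 392]);
  translate([0, 249, 0]) cube([34, 34, 392]);
  translate([299, 249, 0]) cube([34, 34, 392]);
}
translate([0, -70, 0]) {
  cube([88, 40, 398]);
  translate([239, 0, 0]) cube([88, 40, 398]);
  translate([88, 0, 0]) cube([151, 40, 88]);
  translate([88, 0, 310]) cube([151, 40, 88]);
}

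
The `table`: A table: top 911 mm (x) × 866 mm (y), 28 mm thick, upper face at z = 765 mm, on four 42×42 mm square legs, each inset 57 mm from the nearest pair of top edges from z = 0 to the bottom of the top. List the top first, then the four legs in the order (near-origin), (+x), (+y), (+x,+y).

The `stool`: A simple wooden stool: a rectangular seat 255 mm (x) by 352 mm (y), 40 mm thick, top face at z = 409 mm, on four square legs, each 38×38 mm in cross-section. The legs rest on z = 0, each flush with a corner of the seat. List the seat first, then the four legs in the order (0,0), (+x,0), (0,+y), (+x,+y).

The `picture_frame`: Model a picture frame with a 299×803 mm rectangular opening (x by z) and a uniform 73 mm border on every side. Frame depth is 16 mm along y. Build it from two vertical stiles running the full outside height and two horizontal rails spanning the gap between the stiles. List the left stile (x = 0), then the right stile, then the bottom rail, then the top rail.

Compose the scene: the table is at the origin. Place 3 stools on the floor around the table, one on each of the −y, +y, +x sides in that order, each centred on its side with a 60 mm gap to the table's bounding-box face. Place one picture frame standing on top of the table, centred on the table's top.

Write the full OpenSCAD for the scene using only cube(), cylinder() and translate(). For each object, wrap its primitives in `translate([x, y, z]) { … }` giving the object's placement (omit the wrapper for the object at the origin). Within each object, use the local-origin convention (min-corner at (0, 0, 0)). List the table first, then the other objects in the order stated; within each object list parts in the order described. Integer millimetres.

translate([0, 0, 737]) cube([911, 866, 28]);
translate([57, 57, 0]) cube([42, 42, 737]);
translate([812, 57, 0]) cube([42, 42, 737]);
translate([57, 767, 0]) cube([42, 42, 737]);
translate([812, 767, 0]) cube([42, 42, 737]);
translate([328, -412, 0]) {
  translate([0, 0, 369]) cube([255, 352, 40]);
  cube([38, 38, 369]);
  translate([217, 0, 0]) cube([38, 38, 369]);
  translate([0, 314, 0]) cube([38, 38, 369]);
  translate([217, 314, 0]) cube([38, 38, 369]);
}
translate([328, 926, 0]) {
  translate([0, 0, 369]) cube([255, 352, 40]);
  cube([38, 38, 369]);
  translate([217, 0, 0]) cube([38, 38, 369]);
  translate([0, 314, 0]) cube([38, 38, 369]);
  translate([217, 314, 0]) cube([38, 38, 369]);
}
translate([971, 257, 0]) {
  translate([0, 0, 369]) cube([255, 352, 40]);
  cube([38, 38, 369]);
  translate([217, 0, 0]) cube([38, 38, 369]);
  translate([0, 314, 0]) cube([38, 38, 369]);
  translate([217, 314, 0]) cube([38, 38, 369]);
}
translate([233, 425, 765]) {
  cube([73, 16, 949]);
  translate([372, 0, 0]) cube([73, 16, 949]);
  translate([73, 0, 0]) cube([299, 16, 73]);
  translate([73, 0, 876]) cube([299, 16, 73]);
}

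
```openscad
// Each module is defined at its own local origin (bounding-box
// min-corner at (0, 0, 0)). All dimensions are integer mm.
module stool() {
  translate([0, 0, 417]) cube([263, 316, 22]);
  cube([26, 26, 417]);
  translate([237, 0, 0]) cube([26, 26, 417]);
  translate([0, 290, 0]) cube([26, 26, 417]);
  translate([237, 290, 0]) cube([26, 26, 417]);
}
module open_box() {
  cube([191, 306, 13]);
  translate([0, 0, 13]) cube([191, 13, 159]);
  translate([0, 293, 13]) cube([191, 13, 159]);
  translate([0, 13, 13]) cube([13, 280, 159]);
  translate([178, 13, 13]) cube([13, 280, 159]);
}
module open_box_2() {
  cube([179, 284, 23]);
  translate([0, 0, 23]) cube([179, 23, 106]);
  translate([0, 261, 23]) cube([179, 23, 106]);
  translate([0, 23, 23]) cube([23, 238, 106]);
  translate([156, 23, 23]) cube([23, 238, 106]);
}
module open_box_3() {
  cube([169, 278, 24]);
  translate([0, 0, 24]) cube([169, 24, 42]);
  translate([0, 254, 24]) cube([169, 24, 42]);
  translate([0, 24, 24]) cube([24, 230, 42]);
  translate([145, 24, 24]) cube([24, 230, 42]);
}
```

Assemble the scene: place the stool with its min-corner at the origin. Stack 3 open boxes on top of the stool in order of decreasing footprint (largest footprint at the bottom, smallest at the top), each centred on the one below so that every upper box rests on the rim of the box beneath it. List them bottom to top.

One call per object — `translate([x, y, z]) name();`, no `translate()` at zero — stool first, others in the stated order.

stool();
translate([36, 5, 439]) open_box();
translate([42, 16, 611]) open_box_2();
translate([47, 19, 740]) open_box_3();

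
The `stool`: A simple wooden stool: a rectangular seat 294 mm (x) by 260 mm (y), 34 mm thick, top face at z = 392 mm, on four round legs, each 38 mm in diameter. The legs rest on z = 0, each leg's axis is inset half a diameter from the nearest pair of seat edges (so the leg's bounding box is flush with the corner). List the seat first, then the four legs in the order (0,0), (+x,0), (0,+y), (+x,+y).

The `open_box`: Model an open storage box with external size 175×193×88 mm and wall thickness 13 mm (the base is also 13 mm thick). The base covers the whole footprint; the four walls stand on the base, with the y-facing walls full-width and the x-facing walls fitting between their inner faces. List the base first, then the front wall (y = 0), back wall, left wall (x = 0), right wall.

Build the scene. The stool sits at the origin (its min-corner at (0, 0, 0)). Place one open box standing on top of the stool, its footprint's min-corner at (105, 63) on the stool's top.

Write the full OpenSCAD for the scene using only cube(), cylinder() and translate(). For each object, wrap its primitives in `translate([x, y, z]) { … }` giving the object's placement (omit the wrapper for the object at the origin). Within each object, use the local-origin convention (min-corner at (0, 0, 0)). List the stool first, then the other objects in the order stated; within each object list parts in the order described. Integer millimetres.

translate([0, 0, 358]) cube([294, 260, 34]);
translate([19, 19, 0]) cylinder(h = 358, r = 19);
translate([275, 19, 0]) cylinder(h = 358, r = 19);
translate([19, 241, 0]) cylinder(h = 358, r = 19);
translate([275, 241, 0]) cylinder(h = 358, r = 19);
translate([105, 63, 392]) {
  cube([175, 193, 13]);
  translate([0, 0, 13]) cube([175, 13, 75]);
  translate([0, 180, 13]) cube([175, 13, 75]);
  translate([0, 13, 13]) cube([13, 167, 75]);
  translate([162, 13, 13]) cube([13, 167, 75]);
}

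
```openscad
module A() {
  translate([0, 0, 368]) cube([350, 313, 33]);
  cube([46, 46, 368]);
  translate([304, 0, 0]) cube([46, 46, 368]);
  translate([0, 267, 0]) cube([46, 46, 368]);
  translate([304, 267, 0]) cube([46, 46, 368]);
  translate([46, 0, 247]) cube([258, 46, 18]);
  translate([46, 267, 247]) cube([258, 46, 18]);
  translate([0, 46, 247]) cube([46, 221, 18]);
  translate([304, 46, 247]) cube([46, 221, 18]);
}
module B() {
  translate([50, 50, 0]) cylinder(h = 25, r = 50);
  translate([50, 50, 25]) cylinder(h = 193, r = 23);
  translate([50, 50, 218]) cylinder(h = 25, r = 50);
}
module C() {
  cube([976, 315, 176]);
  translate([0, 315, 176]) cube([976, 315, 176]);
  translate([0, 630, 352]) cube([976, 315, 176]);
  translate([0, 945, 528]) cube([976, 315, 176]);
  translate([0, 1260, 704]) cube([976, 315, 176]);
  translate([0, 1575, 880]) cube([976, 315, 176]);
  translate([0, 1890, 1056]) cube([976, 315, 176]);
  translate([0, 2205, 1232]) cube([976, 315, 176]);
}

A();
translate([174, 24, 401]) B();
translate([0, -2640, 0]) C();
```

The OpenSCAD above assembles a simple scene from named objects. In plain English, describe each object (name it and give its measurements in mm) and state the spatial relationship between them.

A is a four-legged stool. The seat is 350×313 mm, 33 mm thick, top at z = 401 mm. It stands on four square legs, each 46×46 mm in cross-section, from z = 0 to the seat underside, each flush with a corner of the seat. Four stretchers, 46 mm wide and 18 mm tall, connect adjacent legs with their undersides at z = 247 mm, each running between the inner faces of the legs it joins and aligned with the legs' outer faces on the other axis.

B is a spool: two coaxial disc flanges of radius 50 mm and thickness 25 mm, joined by a core cylinder of radius 23 mm and height 193 mm. The lower flange rests on z = 0 and the three cylinders share a vertical axis.

C is a straight staircase of 8 solid steps. Each step is 976 mm wide (x), 315 mm deep (y, the going) and 176 mm tall (the rise). The first step rests on the floor; each subsequent step sits one going further in +y and one rise higher in +z, directly behind and above the previous step with no overlap.

The spool is on top of the stool. The staircase is on the floor beside the stool on its −y side.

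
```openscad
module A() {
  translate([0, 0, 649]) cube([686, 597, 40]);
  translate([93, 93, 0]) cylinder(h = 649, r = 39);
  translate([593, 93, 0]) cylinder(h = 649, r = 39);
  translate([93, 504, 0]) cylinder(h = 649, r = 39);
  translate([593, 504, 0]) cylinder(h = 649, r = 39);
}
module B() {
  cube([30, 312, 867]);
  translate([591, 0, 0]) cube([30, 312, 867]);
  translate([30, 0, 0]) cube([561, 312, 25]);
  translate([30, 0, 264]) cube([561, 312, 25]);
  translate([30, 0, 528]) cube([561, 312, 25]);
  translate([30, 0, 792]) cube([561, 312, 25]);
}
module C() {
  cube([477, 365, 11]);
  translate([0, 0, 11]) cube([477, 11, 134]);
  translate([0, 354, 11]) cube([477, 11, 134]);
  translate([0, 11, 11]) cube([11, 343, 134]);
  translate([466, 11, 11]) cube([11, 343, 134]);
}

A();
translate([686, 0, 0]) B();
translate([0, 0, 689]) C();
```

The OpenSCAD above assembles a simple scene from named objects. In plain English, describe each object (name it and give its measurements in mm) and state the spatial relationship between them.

A is a rectangular dining table. The top is 686×597×40 mm with its upper surface at z = 689 mm. It stands on four round legs of 78 mm diameter, each leg's bounding box inset 54 mm from the nearest pair of top edges, running from the floor to the underside of the top.

B is a bookshelf 621 mm wide overall, 312 mm deep and 867 mm tall. The two sides are 30 mm thick vertical panels. 4 horizontal shelves of 25 mm thickness span between the inner faces of the sides; the lowest shelf sits on the floor and shelves are stacked with a clear vertical gap of 239 mm between each pair.

C is an open-topped rectangular box: outside dimensions 477×365×145 mm, with a uniform wall and base thickness of 11 mm. The base is a full 477×365 slab on the floor; four walls sit on top of the base. The front and back walls (the −y and +y sides) span the full width; the two side walls fit between them.

The bookshelf is against the table's +x side, with their −y faces flush. The open box is on top of the table.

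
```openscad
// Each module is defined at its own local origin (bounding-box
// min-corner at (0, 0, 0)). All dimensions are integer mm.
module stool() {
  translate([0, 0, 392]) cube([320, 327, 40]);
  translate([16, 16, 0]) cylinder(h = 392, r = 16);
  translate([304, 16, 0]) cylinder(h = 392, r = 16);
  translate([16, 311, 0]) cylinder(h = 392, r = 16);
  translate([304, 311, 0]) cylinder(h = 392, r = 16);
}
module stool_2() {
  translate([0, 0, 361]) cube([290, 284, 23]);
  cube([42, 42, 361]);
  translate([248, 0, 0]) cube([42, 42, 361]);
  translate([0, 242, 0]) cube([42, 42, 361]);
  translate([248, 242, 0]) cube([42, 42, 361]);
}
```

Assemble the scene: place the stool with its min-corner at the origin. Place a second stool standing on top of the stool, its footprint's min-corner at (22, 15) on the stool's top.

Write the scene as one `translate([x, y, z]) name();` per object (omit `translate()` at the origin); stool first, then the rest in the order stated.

stool();
translate([22, 15, 432]) stool_2();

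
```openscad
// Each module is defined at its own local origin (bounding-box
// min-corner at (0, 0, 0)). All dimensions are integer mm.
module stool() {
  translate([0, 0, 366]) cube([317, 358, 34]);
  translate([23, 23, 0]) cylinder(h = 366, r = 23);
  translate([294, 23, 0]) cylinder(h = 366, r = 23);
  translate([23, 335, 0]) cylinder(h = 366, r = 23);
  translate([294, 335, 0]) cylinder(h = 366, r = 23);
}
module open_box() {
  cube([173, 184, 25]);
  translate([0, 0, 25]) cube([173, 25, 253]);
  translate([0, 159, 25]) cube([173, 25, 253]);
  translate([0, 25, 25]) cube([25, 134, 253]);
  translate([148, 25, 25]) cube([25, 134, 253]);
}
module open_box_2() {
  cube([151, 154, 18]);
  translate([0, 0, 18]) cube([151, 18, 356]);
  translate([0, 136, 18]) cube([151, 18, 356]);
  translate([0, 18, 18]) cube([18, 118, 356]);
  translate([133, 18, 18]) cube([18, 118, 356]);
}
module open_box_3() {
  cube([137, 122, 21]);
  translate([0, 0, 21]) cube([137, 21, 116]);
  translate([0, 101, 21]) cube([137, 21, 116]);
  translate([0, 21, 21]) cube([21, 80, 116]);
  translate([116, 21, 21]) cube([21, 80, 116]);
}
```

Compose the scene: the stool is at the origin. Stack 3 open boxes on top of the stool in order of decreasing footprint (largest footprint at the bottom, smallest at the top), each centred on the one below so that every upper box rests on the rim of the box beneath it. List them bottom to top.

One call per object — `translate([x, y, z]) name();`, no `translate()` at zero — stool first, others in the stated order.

stool();
translate([72, 87, 400]) open_box();
translate([83, 102, 678]) open_box_2();
translate([90, 118, 1052]) open_box_3();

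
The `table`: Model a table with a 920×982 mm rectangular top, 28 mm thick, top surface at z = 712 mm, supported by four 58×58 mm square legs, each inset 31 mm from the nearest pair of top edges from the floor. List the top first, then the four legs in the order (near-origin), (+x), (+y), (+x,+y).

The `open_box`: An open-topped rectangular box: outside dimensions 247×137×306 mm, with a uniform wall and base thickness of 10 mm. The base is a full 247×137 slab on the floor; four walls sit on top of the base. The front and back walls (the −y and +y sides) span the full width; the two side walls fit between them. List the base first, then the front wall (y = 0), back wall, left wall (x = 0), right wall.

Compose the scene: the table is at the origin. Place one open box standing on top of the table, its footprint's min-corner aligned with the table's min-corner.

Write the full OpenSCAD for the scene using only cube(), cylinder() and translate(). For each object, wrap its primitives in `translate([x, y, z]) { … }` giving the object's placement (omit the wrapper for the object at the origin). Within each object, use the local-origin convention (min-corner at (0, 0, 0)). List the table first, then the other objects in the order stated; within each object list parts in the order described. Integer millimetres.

translate([0, 0, 684]) cube([920, 982, 28]);
translate([31, 31, 0]) cube([58, 58, 684]);
translate([831, 31, 0]) cube([58, 58, 684]);
translate([31, 893, 0]) cube([58, 58, 684]);
translate([831, 893, 0]) cube([58, 58, 684]);
translate([0, 0, 712]) {
  cube([247, 137, 10]);
  translate([0, 0, 10]) cube([247, 10, 296]);
  translate([0, 127, 10]) cube([247, 10, 296]);
  translate([0, 10, 10]) cube([10, 117, 296]);
  translate([237, 10, 10]) cube([10, 117, 296]);
}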